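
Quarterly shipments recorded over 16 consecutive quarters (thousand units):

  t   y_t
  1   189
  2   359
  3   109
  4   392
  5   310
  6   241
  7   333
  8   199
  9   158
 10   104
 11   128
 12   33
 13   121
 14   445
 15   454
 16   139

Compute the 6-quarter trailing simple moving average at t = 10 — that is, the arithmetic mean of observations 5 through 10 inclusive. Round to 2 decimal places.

Sum of periods 5–10: 310 + 241 + 333 + 199 + 158 + 104 = 1345
Divide by 6: 1345 / 6 = 224.17

224.17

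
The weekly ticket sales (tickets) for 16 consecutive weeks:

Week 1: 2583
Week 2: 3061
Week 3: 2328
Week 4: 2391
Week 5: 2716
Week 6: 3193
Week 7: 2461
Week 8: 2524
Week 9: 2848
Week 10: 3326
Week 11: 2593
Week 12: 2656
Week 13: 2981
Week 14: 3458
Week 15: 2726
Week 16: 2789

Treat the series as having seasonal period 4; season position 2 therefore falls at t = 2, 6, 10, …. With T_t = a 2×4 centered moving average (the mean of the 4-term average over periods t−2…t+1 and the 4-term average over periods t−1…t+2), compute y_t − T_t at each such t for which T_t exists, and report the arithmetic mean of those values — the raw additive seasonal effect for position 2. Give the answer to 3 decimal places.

Season position 2 occurs at t = 6, 10, 14 (where T_t is defined).
t=6: T_6 = 2706.87500; y_6 − T_6 = 3193 − 2706.87500 = 486.12500
t=10: T_10 = 2839.25000; y_10 − T_10 = 3326 − 2839.25000 = 486.75000
t=14: T_14 = 2971.87500; y_14 − T_14 = 3458 − 2971.87500 = 486.12500
Mean deviation: (486.12500 + 486.75000 + 486.12500) / 3 = 486.333

486.333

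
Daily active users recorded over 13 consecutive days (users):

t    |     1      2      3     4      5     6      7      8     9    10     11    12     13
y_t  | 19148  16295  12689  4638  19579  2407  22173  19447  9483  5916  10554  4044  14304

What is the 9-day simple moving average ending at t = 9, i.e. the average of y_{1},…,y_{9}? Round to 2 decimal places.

Sum of periods 1–9: 19148 + 16295 + 12689 + 4638 + 19579 + 2407 + 22173 + 19447 + 9483 = 125859
Divide by 9: 125859 / 9 = 13984.33

13984.33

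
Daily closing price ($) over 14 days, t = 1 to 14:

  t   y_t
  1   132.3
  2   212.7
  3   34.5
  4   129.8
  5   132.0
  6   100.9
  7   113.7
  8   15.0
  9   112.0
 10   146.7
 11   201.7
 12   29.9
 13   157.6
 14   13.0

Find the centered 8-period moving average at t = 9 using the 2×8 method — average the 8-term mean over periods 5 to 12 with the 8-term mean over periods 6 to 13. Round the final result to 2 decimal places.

Sum over 5–12: 132.0 + 100.9 + 113.7 + 15.0 + 112.0 + 146.7 + 201.7 + 29.9 = 851.9
Sum over 6–13: 100.9 + 113.7 + 15.0 + 112.0 + 146.7 + 201.7 + 29.9 + 157.6 = 877.5
CMA at t=9 = (851.9 + 877.5) / (2·8) = 1729.4 / 16 = 108.09

108.09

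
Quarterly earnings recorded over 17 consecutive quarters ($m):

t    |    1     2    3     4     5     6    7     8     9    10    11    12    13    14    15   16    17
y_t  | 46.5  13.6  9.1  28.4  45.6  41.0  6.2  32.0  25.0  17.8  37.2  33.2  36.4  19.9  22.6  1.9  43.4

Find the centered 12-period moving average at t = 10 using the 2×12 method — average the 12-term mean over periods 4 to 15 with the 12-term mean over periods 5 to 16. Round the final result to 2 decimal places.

Sum over 4–15: 28.4 + 45.6 + 41.0 + 6.2 + 32.0 + 25.0 + 17.8 + 37.2 + 33.2 + 36.4 + 19.9 + 22.6 = 345.3
Sum over 5–16: 45.6 + 41.0 + 6.2 + 32.0 + 25.0 + 17.8 + 37.2 + 33.2 + 36.4 + 19.9 + 22.6 + 1.9 = 318.8
CMA at t=10 = (345.3 + 318.8) / (2·12) = 664.1 / 24 = 27.67

27.67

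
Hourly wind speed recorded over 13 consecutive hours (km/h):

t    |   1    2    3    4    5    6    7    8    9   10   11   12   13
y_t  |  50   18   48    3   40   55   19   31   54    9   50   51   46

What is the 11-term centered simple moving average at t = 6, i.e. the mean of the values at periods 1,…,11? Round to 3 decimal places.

Sum of periods 1–11: 50 + 18 + 48 + 3 + 40 + 55 + 19 + 31 + 54 + 9 + 50 = 377
Divide by 11: 377 / 11 = 34.273

34.273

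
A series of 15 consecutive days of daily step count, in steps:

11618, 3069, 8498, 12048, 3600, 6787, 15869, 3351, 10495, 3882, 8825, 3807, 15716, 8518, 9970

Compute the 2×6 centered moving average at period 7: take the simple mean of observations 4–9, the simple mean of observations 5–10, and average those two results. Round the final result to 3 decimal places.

8011.167

Sum over 4–9: 12048 + 3600 + 6787 + 15869 + 3351 + 10495 = 52150
Sum over 5–10: 3600 + 6787 + 15869 + 3351 + 10495 + 3882 = 43984
CMA at t=7 = (52150 + 43984) / (2·6) = 96134 / 12 = 8011.167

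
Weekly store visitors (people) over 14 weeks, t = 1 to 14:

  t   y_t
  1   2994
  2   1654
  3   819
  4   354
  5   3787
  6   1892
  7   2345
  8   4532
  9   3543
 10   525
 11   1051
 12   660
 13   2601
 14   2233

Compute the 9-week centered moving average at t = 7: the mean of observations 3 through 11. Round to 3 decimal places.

Sum of periods 3–11: 819 + 354 + 3787 + 1892 + 2345 + 4532 + 3543 + 525 + 1051 = 18848
Divide by 9: 18848 / 9 = 2094.222

2094.222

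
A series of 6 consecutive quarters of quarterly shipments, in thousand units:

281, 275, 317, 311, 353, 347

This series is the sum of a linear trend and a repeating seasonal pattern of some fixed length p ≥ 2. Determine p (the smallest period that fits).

2

First differences y_{t+1} − y_t: -6, 42, -6, 42, -6, …
The difference pattern repeats every 2 terms and not for any smaller step, so p = 2.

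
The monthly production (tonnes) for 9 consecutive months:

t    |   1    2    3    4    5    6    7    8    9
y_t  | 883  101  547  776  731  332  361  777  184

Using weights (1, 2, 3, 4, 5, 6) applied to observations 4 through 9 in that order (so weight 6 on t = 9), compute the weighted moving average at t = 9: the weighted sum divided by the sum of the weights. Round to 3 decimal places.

Weighted sum: 1·776 + 2·731 + 3·332 + 4·361 + 5·777 + 6·184 = 776 + 1462 + 996 + 1444 + 3885 + 1104 = 9667
Weight total: 1 + 2 + 3 + 4 + 5 + 6 = 21
WMA = 9667 / 21 = 460.333

460.333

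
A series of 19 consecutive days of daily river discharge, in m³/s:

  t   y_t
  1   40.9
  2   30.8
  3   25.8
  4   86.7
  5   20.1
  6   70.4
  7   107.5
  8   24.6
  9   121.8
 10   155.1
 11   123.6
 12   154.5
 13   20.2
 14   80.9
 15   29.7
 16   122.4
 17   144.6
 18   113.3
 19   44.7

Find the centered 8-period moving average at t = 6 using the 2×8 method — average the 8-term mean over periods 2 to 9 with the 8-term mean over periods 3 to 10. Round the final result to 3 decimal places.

Sum over 2–9: 30.8 + 25.8 + 86.7 + 20.1 + 70.4 + 107.5 + 24.6 + 121.8 = 487.7
Sum over 3–10: 25.8 + 86.7 + 20.1 + 70.4 + 107.5 + 24.6 + 121.8 + 155.1 = 612.0
CMA at t=6 = (487.7 + 612.0) / (2·8) = 1099.7 / 16 = 68.731

68.731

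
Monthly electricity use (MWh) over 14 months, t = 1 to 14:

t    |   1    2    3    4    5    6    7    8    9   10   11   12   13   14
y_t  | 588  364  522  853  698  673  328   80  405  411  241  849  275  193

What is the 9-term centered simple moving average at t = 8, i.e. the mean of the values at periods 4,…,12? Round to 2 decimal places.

504.22

Sum of periods 4–12: 853 + 698 + 673 + 328 + 80 + 405 + 411 + 241 + 849 = 4538
Divide by 9: 4538 / 9 = 504.22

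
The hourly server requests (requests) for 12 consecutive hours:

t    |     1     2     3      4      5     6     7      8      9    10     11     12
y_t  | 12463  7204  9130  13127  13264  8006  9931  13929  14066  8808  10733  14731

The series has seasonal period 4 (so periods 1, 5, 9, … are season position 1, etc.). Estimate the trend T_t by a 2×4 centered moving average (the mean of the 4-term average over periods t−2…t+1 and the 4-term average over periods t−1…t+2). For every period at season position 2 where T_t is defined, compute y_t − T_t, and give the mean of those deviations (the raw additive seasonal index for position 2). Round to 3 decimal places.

-3176.250

Season position 2 occurs at t = 6, 10 (where T_t is defined).
t=6: T_6 = 11182.25000; y_6 − T_6 = 8006 − 11182.25000 = -3176.25000
t=10: T_10 = 11984.25000; y_10 − T_10 = 8808 − 11984.25000 = -3176.25000
Mean deviation: (-3176.25000 + -3176.25000) / 2 = -3176.250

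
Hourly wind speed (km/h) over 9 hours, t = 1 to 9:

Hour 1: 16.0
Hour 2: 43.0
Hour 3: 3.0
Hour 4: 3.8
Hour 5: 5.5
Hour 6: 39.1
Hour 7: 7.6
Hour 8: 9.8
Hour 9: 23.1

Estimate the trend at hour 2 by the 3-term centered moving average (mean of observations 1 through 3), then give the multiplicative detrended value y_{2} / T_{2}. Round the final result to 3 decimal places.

2.081

Trend T_2 = (16.0 + 43.0 + 3.0) / 3 = 62.0/3 = 20.66667
Ratio to trend: 43.0 / 20.66667 = 2.081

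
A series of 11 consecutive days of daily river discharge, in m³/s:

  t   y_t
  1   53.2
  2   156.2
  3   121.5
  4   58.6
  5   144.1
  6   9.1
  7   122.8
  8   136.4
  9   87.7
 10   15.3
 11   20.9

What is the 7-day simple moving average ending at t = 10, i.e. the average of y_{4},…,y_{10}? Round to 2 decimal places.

Sum of periods 4–10: 58.6 + 144.1 + 9.1 + 122.8 + 136.4 + 87.7 + 15.3 = 574.0
Divide by 7: 574.0 / 7 = 82.00

82.00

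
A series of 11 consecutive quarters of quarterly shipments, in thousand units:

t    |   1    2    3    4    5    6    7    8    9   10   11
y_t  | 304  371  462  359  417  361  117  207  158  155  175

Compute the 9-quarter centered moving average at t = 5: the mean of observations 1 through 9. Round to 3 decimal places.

Sum of periods 1–9: 304 + 371 + 462 + 359 + 417 + 361 + 117 + 207 + 158 = 2756
Divide by 9: 2756 / 9 = 306.222

306.222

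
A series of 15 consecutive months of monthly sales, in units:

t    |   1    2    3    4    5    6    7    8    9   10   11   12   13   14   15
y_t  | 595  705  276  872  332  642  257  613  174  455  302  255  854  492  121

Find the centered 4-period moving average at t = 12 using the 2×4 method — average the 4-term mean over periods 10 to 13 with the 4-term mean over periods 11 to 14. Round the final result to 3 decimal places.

Sum over 10–13: 455 + 302 + 255 + 854 = 1866
Sum over 11–14: 302 + 255 + 854 + 492 = 1903
CMA at t=12 = (1866 + 1903) / (2·4) = 3769 / 8 = 471.125

471.125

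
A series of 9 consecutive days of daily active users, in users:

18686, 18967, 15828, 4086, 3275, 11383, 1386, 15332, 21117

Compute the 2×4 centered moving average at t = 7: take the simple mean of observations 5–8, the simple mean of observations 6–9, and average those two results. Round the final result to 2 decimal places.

10074.25

Sum over 5–8: 3275 + 11383 + 1386 + 15332 = 31376
Sum over 6–9: 11383 + 1386 + 15332 + 21117 = 49218
CMA at t=7 = (31376 + 49218) / (2·4) = 80594 / 8 = 10074.25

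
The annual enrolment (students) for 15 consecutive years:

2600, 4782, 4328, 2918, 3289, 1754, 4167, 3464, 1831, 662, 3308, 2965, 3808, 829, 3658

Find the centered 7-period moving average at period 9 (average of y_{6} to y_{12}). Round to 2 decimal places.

2593.00

Sum of periods 6–12: 1754 + 4167 + 3464 + 1831 + 662 + 3308 + 2965 = 18151
Divide by 7: 18151 / 7 = 2593.00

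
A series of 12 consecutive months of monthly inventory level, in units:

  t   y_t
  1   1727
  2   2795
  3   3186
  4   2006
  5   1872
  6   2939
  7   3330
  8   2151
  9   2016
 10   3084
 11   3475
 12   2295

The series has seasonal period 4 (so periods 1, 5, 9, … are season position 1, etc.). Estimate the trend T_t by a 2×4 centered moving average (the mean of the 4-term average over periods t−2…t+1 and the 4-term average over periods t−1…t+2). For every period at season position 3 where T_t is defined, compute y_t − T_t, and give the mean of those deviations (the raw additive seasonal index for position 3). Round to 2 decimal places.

Season position 3 occurs at t = 3, 7 (where T_t is defined).
t=3: T_3 = 2446.6250; y_3 − T_3 = 3186 − 2446.6250 = 739.3750
t=7: T_7 = 2591.0000; y_7 − T_7 = 3330 − 2591.0000 = 739.0000
Mean deviation: (739.3750 + 739.0000) / 2 = 739.19

739.19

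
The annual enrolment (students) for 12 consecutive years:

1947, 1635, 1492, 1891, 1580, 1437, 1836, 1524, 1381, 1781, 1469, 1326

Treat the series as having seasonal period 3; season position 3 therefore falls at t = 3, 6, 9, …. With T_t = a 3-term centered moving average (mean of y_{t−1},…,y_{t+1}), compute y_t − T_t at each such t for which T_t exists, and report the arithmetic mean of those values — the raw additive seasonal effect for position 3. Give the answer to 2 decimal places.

-180.78

Season position 3 occurs at t = 3, 6, 9 (where T_t is defined).
t=3: T_3 = 1672.6667; y_3 − T_3 = 1492 − 1672.6667 = -180.6667
t=6: T_6 = 1617.6667; y_6 − T_6 = 1437 − 1617.6667 = -180.6667
t=9: T_9 = 1562.0000; y_9 − T_9 = 1381 − 1562.0000 = -181.0000
Mean deviation: (-180.6667 + -180.6667 + -181.0000) / 3 = -180.78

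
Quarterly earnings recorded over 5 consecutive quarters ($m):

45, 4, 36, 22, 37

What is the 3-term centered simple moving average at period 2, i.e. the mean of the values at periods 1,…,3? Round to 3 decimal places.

Sum of periods 1–3: 45 + 4 + 36 = 85
Divide by 3: 85 / 3 = 28.333

28.333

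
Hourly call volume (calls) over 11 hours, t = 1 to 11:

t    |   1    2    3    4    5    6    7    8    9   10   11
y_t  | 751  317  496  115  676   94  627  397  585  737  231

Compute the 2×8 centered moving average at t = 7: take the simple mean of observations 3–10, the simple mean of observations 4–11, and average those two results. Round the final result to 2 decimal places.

449.31

Sum over 3–10: 496 + 115 + 676 + 94 + 627 + 397 + 585 + 737 = 3727
Sum over 4–11: 115 + 676 + 94 + 627 + 397 + 585 + 737 + 231 = 3462
CMA at t=7 = (3727 + 3462) / (2·8) = 7189 / 16 = 449.31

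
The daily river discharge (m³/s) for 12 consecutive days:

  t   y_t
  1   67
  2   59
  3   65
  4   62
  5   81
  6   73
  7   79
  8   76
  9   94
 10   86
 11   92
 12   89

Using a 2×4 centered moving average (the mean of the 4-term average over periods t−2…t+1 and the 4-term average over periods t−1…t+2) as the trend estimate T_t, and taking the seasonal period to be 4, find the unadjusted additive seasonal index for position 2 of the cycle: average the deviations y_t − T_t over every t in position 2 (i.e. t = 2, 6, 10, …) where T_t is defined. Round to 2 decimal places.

Season position 2 occurs at t = 6, 10 (where T_t is defined).
t=6: T_6 = 75.5000; y_6 − T_6 = 73 − 75.5000 = -2.5000
t=10: T_10 = 88.6250; y_10 − T_10 = 86 − 88.6250 = -2.6250
Mean deviation: (-2.5000 + -2.6250) / 2 = -2.56

-2.56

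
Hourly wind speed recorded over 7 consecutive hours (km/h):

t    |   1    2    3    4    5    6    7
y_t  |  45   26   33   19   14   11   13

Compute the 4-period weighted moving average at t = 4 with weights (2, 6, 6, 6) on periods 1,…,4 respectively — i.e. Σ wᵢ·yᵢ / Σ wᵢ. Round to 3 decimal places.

Weighted sum: 2·45 + 6·26 + 6·33 + 6·19 = 90 + 156 + 198 + 114 = 558
Weight total: 2 + 6 + 6 + 6 = 20
WMA = 558 / 20 = 27.900

27.900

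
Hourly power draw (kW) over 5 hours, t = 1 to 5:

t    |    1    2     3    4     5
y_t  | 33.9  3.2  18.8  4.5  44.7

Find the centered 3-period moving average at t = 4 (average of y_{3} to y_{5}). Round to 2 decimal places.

22.67

Sum of periods 3–5: 18.8 + 4.5 + 44.7 = 68.0
Divide by 3: 68.0 / 3 = 22.67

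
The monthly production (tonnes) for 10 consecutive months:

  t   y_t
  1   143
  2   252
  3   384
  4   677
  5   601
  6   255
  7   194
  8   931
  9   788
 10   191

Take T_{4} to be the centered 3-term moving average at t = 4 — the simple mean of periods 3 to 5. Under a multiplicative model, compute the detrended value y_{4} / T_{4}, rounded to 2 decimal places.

Trend T_4 = (384 + 677 + 601) / 3 = 1662/3 = 554.0000
Ratio to trend: 677 / 554.0000 = 1.22

1.22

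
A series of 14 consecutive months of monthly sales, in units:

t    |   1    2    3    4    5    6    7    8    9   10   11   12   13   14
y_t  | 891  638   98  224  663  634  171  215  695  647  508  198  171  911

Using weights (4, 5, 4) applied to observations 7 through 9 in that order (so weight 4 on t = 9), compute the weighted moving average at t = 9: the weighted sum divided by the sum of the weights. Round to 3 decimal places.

349.154

Weighted sum: 4·171 + 5·215 + 4·695 = 684 + 1075 + 2780 = 4539
Weight total: 4 + 5 + 4 = 13
WMA = 4539 / 13 = 349.154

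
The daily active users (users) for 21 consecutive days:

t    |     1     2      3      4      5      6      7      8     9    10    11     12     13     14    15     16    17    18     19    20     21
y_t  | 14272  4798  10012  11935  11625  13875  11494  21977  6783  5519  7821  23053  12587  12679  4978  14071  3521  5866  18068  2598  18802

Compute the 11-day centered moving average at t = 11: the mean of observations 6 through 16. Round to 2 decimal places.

Sum of periods 6–16: 13875 + 11494 + 21977 + 6783 + 5519 + 7821 + 23053 + 12587 + 12679 + 4978 + 14071 = 134837
Divide by 11: 134837 / 11 = 12257.91

12257.91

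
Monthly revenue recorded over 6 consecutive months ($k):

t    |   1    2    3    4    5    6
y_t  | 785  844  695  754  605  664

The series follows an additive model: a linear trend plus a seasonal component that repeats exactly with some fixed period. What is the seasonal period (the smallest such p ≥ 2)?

First differences y_{t+1} − y_t: 59, -149, 59, -149, 59, …
The difference pattern repeats every 2 terms and not for any smaller step, so p = 2.

2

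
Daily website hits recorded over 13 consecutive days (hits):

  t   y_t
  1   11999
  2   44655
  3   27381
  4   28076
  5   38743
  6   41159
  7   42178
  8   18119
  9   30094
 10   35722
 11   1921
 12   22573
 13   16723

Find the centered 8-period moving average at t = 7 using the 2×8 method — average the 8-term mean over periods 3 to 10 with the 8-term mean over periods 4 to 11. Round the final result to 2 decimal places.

31092.75

Sum over 3–10: 27381 + 28076 + 38743 + 41159 + 42178 + 18119 + 30094 + 35722 = 261472
Sum over 4–11: 28076 + 38743 + 41159 + 42178 + 18119 + 30094 + 35722 + 1921 = 236012
CMA at t=7 = (261472 + 236012) / (2·8) = 497484 / 16 = 31092.75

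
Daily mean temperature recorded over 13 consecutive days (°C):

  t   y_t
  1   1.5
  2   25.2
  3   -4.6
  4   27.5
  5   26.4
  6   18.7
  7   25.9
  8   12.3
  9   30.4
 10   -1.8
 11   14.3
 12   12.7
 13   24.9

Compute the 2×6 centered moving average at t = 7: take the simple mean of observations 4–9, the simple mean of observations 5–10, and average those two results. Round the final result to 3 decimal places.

21.092

Sum over 4–9: 27.5 + 26.4 + 18.7 + 25.9 + 12.3 + 30.4 = 141.2
Sum over 5–10: 26.4 + 18.7 + 25.9 + 12.3 + 30.4 + (-1.8) = 111.9
CMA at t=7 = (141.2 + 111.9) / (2·6) = 253.1 / 12 = 21.092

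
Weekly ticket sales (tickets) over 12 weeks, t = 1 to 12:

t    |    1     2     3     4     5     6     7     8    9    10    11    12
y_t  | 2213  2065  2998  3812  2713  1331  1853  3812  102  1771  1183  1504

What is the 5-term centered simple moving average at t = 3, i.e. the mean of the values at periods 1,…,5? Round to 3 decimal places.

Sum of periods 1–5: 2213 + 2065 + 2998 + 3812 + 2713 = 13801
Divide by 5: 13801 / 5 = 2760.200

2760.200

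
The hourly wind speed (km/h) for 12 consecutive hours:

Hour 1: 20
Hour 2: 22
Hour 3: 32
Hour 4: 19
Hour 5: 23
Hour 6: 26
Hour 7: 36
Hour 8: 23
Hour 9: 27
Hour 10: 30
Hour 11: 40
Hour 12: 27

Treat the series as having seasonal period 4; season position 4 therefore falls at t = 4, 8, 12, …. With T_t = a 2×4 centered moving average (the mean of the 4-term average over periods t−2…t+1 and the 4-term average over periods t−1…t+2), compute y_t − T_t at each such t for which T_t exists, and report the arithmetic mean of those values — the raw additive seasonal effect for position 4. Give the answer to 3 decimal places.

Season position 4 occurs at t = 4, 8 (where T_t is defined).
t=4: T_4 = 24.50000; y_4 − T_4 = 19 − 24.50000 = -5.50000
t=8: T_8 = 28.50000; y_8 − T_8 = 23 − 28.50000 = -5.50000
Mean deviation: (-5.50000 + -5.50000) / 2 = -5.500

-5.500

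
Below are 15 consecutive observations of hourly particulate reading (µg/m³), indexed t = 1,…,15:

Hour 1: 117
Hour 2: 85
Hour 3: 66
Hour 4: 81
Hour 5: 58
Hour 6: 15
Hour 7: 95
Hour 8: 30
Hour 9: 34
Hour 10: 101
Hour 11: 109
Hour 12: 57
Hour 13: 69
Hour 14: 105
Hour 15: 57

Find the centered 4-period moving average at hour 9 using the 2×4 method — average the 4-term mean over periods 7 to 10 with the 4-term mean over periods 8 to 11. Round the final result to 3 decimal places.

Sum over 7–10: 95 + 30 + 34 + 101 = 260
Sum over 8–11: 30 + 34 + 101 + 109 = 274
CMA at t=9 = (260 + 274) / (2·4) = 534 / 8 = 66.750

66.750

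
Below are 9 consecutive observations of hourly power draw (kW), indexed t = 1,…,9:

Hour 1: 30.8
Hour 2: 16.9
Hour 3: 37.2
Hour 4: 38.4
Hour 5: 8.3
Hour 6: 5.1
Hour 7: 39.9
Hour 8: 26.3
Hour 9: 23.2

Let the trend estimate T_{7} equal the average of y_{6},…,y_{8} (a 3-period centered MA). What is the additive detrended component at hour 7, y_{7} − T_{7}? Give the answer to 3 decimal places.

16.133

Trend T_7 = (5.1 + 39.9 + 26.3) / 3 = 71.3/3 = 23.76667
Detrended value: 39.9 − 23.76667 = 16.133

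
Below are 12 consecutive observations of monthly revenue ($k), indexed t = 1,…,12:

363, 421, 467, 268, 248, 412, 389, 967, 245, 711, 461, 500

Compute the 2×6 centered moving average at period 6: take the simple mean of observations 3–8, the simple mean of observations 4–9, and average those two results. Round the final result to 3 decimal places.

Sum over 3–8: 467 + 268 + 248 + 412 + 389 + 967 = 2751
Sum over 4–9: 268 + 248 + 412 + 389 + 967 + 245 = 2529
CMA at t=6 = (2751 + 2529) / (2·6) = 5280 / 12 = 440.000

440.000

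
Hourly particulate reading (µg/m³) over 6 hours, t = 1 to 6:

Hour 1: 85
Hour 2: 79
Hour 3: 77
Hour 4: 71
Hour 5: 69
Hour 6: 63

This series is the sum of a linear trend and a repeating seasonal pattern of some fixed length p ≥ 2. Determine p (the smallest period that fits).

2

First differences y_{t+1} − y_t: -6, -2, -6, -2, -6, …
The difference pattern repeats every 2 terms and not for any smaller step, so p = 2.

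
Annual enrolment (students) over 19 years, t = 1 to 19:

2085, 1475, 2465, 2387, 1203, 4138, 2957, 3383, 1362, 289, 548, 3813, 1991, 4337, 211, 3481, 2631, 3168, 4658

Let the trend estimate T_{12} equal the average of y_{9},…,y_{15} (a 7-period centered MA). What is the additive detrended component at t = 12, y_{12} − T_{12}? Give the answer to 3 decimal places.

2020.000

Trend T_12 = (1362 + 289 + 548 + 3813 + 1991 + 4337 + 211) / 7 = 12551/7 = 1793.00000
Detrended value: 3813 − 1793.00000 = 2020.000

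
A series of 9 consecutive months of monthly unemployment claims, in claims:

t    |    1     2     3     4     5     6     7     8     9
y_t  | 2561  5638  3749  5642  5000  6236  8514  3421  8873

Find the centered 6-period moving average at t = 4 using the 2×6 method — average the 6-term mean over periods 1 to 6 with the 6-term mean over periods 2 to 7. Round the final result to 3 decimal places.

5300.417

Sum over 1–6: 2561 + 5638 + 3749 + 5642 + 5000 + 6236 = 28826
Sum over 2–7: 5638 + 3749 + 5642 + 5000 + 6236 + 8514 = 34779
CMA at t=4 = (28826 + 34779) / (2·6) = 63605 / 12 = 5300.417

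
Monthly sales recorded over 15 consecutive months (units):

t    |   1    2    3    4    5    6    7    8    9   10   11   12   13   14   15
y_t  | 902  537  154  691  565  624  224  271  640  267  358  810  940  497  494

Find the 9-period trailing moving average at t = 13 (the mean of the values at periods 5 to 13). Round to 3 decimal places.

Sum of periods 5–13: 565 + 624 + 224 + 271 + 640 + 267 + 358 + 810 + 940 = 4699
Divide by 9: 4699 / 9 = 522.111

522.111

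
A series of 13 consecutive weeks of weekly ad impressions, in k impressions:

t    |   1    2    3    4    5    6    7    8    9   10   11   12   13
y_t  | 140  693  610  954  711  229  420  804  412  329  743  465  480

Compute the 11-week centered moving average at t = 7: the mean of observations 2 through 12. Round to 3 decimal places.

Sum of periods 2–12: 693 + 610 + 954 + 711 + 229 + 420 + 804 + 412 + 329 + 743 + 465 = 6370
Divide by 11: 6370 / 11 = 579.091

579.091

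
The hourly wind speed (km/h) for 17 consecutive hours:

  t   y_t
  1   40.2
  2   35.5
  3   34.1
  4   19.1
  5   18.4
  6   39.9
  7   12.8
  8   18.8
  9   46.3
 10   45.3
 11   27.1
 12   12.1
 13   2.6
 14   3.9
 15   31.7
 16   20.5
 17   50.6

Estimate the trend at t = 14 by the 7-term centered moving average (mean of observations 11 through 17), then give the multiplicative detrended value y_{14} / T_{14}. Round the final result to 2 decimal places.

Trend T_14 = (27.1 + 12.1 + 2.6 + 3.9 + 31.7 + 20.5 + 50.6) / 7 = 148.5/7 = 21.2143
Ratio to trend: 3.9 / 21.2143 = 0.18

0.18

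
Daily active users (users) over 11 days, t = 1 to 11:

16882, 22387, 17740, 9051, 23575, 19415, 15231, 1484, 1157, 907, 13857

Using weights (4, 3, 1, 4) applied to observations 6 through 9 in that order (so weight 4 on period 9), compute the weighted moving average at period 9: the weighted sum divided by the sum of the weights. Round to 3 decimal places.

Weighted sum: 4·19415 + 3·15231 + 1·1484 + 4·1157 = 77660 + 45693 + 1484 + 4628 = 129465
Weight total: 4 + 3 + 1 + 4 = 12
WMA = 129465 / 12 = 10788.750

10788.750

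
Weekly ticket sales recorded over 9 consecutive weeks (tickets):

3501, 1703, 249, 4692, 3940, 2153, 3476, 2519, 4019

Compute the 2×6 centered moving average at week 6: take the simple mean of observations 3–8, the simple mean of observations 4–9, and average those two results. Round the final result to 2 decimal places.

3152.33

Sum over 3–8: 249 + 4692 + 3940 + 2153 + 3476 + 2519 = 17029
Sum over 4–9: 4692 + 3940 + 2153 + 3476 + 2519 + 4019 = 20799
CMA at t=6 = (17029 + 20799) / (2·6) = 37828 / 12 = 3152.33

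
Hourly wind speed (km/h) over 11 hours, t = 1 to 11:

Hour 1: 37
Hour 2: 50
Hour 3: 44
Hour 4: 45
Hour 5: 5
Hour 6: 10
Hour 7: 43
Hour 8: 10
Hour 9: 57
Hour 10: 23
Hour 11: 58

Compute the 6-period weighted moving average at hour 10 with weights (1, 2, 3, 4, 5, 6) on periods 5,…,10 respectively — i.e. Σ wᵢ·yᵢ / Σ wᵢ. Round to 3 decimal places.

Weighted sum: 1·5 + 2·10 + 3·43 + 4·10 + 5·57 + 6·23 = 5 + 20 + 129 + 40 + 285 + 138 = 617
Weight total: 1 + 2 + 3 + 4 + 5 + 6 = 21
WMA = 617 / 21 = 29.381

29.381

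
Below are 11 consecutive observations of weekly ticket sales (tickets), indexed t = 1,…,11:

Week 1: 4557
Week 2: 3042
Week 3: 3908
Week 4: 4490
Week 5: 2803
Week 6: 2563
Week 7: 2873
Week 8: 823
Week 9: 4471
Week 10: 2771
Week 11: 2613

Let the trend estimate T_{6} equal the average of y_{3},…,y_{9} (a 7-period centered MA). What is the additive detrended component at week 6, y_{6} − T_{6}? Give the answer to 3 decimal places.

Trend T_6 = (3908 + 4490 + 2803 + 2563 + 2873 + 823 + 4471) / 7 = 21931/7 = 3133.00000
Detrended value: 2563 − 3133.00000 = -570.000

-570.000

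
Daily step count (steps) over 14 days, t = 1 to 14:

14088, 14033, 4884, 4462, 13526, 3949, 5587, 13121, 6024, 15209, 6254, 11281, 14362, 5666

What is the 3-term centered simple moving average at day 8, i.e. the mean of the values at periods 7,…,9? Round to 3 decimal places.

Sum of periods 7–9: 5587 + 13121 + 6024 = 24732
Divide by 3: 24732 / 3 = 8244.000

8244.000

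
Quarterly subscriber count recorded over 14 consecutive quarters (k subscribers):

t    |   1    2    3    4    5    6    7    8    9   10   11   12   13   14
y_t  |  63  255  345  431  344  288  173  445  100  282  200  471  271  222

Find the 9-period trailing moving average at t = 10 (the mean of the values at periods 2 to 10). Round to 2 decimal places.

Sum of periods 2–10: 255 + 345 + 431 + 344 + 288 + 173 + 445 + 100 + 282 = 2663
Divide by 9: 2663 / 9 = 295.89

295.89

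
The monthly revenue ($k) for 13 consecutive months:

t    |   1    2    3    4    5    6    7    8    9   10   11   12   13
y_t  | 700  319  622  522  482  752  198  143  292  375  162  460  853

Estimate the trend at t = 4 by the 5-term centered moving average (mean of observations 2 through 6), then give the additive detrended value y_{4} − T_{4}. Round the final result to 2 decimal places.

-17.40

Trend T_4 = (319 + 622 + 522 + 482 + 752) / 5 = 2697/5 = 539.4000
Detrended value: 522 − 539.4000 = -17.40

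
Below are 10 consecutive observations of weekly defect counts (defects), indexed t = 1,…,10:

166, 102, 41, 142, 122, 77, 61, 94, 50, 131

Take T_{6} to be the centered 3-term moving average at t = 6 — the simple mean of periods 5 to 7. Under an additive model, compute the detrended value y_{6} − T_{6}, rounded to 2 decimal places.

-9.67

Trend T_6 = (122 + 77 + 61) / 3 = 260/3 = 86.6667
Detrended value: 77 − 86.6667 = -9.67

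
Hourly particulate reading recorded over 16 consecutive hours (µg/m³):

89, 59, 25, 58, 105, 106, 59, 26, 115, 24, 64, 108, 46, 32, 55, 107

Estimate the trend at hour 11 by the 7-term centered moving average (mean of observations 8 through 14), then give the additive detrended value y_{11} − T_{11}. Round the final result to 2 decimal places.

Trend T_11 = (26 + 115 + 24 + 64 + 108 + 46 + 32) / 7 = 415/7 = 59.2857
Detrended value: 64 − 59.2857 = 4.71

4.71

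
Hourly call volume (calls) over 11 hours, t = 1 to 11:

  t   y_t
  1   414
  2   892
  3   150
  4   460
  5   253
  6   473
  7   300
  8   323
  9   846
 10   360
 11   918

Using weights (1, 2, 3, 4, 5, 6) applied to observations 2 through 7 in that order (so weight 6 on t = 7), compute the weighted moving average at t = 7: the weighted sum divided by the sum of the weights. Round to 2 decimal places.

Weighted sum: 1·892 + 2·150 + 3·460 + 4·253 + 5·473 + 6·300 = 892 + 300 + 1380 + 1012 + 2365 + 1800 = 7749
Weight total: 1 + 2 + 3 + 4 + 5 + 6 = 21
WMA = 7749 / 21 = 369.00

369.00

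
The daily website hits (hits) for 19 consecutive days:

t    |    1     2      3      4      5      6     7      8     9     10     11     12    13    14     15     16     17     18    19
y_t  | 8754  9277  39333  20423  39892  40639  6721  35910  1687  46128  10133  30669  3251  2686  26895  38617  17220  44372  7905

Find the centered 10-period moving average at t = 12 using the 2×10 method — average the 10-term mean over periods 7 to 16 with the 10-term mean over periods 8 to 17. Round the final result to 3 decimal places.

20794.650

Sum over 7–16: 6721 + 35910 + 1687 + 46128 + 10133 + 30669 + 3251 + 2686 + 26895 + 38617 = 202697
Sum over 8–17: 35910 + 1687 + 46128 + 10133 + 30669 + 3251 + 2686 + 26895 + 38617 + 17220 = 213196
CMA at t=12 = (202697 + 213196) / (2·10) = 415893 / 20 = 20794.650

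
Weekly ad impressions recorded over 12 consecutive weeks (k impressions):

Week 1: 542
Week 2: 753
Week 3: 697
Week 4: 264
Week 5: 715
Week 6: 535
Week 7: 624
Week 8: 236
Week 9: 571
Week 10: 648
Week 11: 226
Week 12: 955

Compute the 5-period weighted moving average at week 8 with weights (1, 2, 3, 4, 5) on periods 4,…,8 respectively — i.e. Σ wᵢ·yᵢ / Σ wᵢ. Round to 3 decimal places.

465.000

Weighted sum: 1·264 + 2·715 + 3·535 + 4·624 + 5·236 = 264 + 1430 + 1605 + 2496 + 1180 = 6975
Weight total: 1 + 2 + 3 + 4 + 5 = 15
WMA = 6975 / 15 = 465.000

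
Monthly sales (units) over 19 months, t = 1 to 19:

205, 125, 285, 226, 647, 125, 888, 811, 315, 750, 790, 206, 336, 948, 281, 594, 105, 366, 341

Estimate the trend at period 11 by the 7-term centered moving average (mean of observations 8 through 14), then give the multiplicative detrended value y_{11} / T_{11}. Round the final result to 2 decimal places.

1.33

Trend T_11 = (811 + 315 + 750 + 790 + 206 + 336 + 948) / 7 = 4156/7 = 593.7143
Ratio to trend: 790 / 593.7143 = 1.33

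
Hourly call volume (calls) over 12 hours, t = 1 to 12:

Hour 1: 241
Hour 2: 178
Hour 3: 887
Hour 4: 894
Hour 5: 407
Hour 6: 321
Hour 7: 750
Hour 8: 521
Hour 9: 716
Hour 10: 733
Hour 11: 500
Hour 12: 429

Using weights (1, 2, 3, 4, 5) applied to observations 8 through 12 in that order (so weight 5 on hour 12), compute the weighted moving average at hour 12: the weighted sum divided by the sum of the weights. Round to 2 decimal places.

Weighted sum: 1·521 + 2·716 + 3·733 + 4·500 + 5·429 = 521 + 1432 + 2199 + 2000 + 2145 = 8297
Weight total: 1 + 2 + 3 + 4 + 5 = 15
WMA = 8297 / 15 = 553.13

553.13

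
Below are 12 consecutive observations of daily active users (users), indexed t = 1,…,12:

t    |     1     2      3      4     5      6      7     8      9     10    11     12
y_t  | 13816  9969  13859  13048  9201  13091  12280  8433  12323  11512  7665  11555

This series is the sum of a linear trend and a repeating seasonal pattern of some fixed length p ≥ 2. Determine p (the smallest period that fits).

First differences y_{t+1} − y_t: -3847, 3890, -811, -3847, 3890, -811, -3847, 3890, …
The difference pattern repeats every 3 terms and not for any smaller step, so p = 3.

3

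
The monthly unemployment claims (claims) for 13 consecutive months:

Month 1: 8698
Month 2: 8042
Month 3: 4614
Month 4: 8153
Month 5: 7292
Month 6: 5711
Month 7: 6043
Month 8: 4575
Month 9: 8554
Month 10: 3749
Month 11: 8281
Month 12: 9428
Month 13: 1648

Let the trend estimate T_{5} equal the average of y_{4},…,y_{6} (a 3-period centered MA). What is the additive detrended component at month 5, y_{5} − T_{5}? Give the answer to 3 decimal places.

Trend T_5 = (8153 + 7292 + 5711) / 3 = 21156/3 = 7052.00000
Detrended value: 7292 − 7052.00000 = 240.000

240.000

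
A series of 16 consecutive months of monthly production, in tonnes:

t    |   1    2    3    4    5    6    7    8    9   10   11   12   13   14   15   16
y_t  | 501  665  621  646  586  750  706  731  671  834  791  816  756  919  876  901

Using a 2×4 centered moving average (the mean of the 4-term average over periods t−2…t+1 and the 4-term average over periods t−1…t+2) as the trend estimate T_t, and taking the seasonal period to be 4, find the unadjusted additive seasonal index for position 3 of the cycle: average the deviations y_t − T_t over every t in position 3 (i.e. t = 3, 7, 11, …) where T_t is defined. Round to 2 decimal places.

2.21

Season position 3 occurs at t = 3, 7, 11 (where T_t is defined).
t=3: T_3 = 618.8750; y_3 − T_3 = 621 − 618.8750 = 2.1250
t=7: T_7 = 703.8750; y_7 − T_7 = 706 − 703.8750 = 2.1250
t=11: T_11 = 788.6250; y_11 − T_11 = 791 − 788.6250 = 2.3750
Mean deviation: (2.1250 + 2.1250 + 2.3750) / 3 = 2.21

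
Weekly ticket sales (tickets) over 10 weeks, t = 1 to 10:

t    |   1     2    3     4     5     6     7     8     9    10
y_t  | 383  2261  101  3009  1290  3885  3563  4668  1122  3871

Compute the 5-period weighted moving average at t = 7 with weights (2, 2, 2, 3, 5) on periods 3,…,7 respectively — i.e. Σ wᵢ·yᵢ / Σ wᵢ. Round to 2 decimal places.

Weighted sum: 2·101 + 2·3009 + 2·1290 + 3·3885 + 5·3563 = 202 + 6018 + 2580 + 11655 + 17815 = 38270
Weight total: 2 + 2 + 2 + 3 + 5 = 14
WMA = 38270 / 14 = 2733.57

2733.57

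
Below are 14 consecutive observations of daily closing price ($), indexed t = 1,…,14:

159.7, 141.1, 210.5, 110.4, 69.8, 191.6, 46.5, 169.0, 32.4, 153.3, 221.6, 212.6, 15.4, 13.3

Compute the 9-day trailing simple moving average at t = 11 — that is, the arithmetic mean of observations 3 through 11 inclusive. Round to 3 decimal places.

133.900

Sum of periods 3–11: 210.5 + 110.4 + 69.8 + 191.6 + 46.5 + 169.0 + 32.4 + 153.3 + 221.6 = 1205.1
Divide by 9: 1205.1 / 9 = 133.900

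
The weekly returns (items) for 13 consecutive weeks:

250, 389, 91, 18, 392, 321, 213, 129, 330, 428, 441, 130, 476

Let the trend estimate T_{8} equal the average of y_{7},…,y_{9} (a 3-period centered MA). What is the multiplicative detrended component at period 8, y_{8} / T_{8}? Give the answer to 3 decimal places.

0.576

Trend T_8 = (213 + 129 + 330) / 3 = 672/3 = 224.00000
Ratio to trend: 129 / 224.00000 = 0.576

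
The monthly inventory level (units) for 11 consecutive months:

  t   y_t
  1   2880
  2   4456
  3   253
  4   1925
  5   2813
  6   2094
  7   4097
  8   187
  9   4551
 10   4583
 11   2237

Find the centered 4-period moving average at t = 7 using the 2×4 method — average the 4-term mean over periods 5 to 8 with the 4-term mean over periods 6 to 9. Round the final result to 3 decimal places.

2515.000

Sum over 5–8: 2813 + 2094 + 4097 + 187 = 9191
Sum over 6–9: 2094 + 4097 + 187 + 4551 = 10929
CMA at t=7 = (9191 + 10929) / (2·4) = 20120 / 8 = 2515.000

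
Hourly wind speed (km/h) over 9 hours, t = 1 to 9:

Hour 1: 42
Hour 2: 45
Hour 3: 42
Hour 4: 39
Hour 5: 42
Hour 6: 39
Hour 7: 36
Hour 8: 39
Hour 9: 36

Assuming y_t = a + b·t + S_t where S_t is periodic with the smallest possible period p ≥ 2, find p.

3

First differences y_{t+1} − y_t: 3, -3, -3, 3, -3, -3, 3, -3, …
The difference pattern repeats every 3 terms and not for any smaller step, so p = 3.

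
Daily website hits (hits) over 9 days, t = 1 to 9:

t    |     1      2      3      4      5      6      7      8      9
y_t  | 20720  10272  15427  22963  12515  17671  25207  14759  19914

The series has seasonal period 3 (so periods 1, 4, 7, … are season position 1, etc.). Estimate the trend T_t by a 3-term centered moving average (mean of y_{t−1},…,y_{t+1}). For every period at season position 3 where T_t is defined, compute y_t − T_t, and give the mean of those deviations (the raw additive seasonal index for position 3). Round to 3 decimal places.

Season position 3 occurs at t = 3, 6 (where T_t is defined).
t=3: T_3 = 16220.66667; y_3 − T_3 = 15427 − 16220.66667 = -793.66667
t=6: T_6 = 18464.33333; y_6 − T_6 = 17671 − 18464.33333 = -793.33333
Mean deviation: (-793.66667 + -793.33333) / 2 = -793.500

-793.500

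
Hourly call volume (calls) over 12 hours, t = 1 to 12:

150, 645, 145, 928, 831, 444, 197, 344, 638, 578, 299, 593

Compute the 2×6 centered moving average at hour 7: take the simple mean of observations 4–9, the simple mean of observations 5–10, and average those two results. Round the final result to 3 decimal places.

Sum over 4–9: 928 + 831 + 444 + 197 + 344 + 638 = 3382
Sum over 5–10: 831 + 444 + 197 + 344 + 638 + 578 = 3032
CMA at t=7 = (3382 + 3032) / (2·6) = 6414 / 12 = 534.500

534.500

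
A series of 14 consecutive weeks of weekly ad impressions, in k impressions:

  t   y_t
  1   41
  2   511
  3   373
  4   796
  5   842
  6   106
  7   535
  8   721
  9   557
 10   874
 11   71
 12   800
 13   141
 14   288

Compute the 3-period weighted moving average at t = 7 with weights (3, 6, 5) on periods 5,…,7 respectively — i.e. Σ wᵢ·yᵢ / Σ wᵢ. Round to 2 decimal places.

416.93

Weighted sum: 3·842 + 6·106 + 5·535 = 2526 + 636 + 2675 = 5837
Weight total: 3 + 6 + 5 = 14
WMA = 5837 / 14 = 416.93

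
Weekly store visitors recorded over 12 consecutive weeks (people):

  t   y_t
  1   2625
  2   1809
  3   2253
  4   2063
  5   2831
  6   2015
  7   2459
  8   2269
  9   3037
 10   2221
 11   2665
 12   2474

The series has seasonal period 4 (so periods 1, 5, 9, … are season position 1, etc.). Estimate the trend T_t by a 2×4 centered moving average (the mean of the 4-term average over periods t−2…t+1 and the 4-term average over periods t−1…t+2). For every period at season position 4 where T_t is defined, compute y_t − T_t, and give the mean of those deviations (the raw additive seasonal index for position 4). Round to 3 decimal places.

-201.750

Season position 4 occurs at t = 4, 8 (where T_t is defined).
t=4: T_4 = 2264.75000; y_4 − T_4 = 2063 − 2264.75000 = -201.75000
t=8: T_8 = 2470.75000; y_8 − T_8 = 2269 − 2470.75000 = -201.75000
Mean deviation: (-201.75000 + -201.75000) / 2 = -201.750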